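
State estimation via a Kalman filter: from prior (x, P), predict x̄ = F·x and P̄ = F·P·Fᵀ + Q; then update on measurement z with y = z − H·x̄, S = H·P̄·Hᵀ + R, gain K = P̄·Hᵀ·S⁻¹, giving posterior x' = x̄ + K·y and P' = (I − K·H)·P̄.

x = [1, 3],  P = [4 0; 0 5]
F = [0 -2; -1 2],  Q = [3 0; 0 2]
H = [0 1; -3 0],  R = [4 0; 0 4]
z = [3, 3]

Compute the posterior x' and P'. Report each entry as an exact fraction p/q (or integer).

x̄ = F·x = [-6, 5]
P̄ = F·P·Fᵀ + Q = [23 -20; -20 26]
y = z − H·x̄ = [-2, -15]
S = H·P̄·Hᵀ + R = [30 60; 60 211]
K = P̄·Hᵀ·S⁻¹ = [-8/273 -29/91; 943/1365 8/91]
x' = x̄ + K·y = [-317/273, 3139/1365]
P' = (I − K·H)·P̄ = [116/273 -32/273; -32/273 3772/1365]

x' = [-317/273, 3139/1365]
P' = [116/273 -32/273; -32/273 3772/1365]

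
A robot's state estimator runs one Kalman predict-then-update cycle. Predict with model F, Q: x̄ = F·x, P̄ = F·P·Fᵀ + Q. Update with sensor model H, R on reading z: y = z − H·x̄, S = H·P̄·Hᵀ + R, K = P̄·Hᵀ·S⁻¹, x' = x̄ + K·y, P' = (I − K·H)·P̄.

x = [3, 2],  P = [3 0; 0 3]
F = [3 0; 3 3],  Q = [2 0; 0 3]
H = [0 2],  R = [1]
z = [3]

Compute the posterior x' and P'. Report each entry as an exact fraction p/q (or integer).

x' = [603/229, 357/229]
P' = [3725/229 27/229; 27/229 57/229]

x̄ = F·x = [9, 15]
P̄ = F·P·Fᵀ + Q = [29 27; 27 57]
y = z − H·x̄ = [-27]
S = H·P̄·Hᵀ + R = [229]
K = P̄·Hᵀ·S⁻¹ = [54/229; 114/229]
x' = x̄ + K·y = [603/229, 357/229]
P' = (I − K·H)·P̄ = [3725/229 27/229; 27/229 57/229]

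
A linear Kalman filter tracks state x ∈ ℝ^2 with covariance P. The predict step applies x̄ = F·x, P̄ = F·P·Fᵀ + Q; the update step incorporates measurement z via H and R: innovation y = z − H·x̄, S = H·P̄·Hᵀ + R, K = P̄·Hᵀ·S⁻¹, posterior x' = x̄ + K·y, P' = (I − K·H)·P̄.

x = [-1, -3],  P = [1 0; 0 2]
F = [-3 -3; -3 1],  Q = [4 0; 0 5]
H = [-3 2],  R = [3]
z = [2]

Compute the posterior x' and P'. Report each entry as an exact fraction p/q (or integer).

x' = [207/155, 437/155]
P' = [2041/310 2931/310; 2931/310 4431/310]

x̄ = F·x = [12, 0]
P̄ = F·P·Fᵀ + Q = [31 3; 3 16]
y = z − H·x̄ = [38]
S = H·P̄·Hᵀ + R = [310]
K = P̄·Hᵀ·S⁻¹ = [-87/310; 23/310]
x' = x̄ + K·y = [207/155, 437/155]
P' = (I − K·H)·P̄ = [2041/310 2931/310; 2931/310 4431/310]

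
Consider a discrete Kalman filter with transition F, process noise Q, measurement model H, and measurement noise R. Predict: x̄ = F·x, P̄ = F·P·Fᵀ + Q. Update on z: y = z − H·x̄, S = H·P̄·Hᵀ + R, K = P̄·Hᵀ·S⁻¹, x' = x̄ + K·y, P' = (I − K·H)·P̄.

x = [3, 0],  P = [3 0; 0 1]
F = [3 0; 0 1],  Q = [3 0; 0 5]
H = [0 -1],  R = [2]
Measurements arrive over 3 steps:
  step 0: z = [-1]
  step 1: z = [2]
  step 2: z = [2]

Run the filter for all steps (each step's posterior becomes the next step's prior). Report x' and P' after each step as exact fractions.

step 0: x' = [9, 3/4], P' = [30 0; 0 3/2]
step 1: x' = [27, -23/17], P' = [273 0; 0 26/17]
step 2: x' = [81, -268/145], P' = [2460 0; 0 222/145]

step 0: x̄ = F·x = [9, 0]
step 0: P̄ = F·P·Fᵀ + Q = [30 0; 0 6]
step 0: y = z − H·x̄ = [-1]
step 0: S = H·P̄·Hᵀ + R = [8]
step 0: K = P̄·Hᵀ·S⁻¹ = [0; -3/4]
step 0: x' = x̄ + K·y = [9, 3/4]
step 0: P' = (I − K·H)·P̄ = [30 0; 0 3/2]
step 1: x̄ = F·x = [27, 3/4]
step 1: P̄ = F·P·Fᵀ + Q = [273 0; 0 13/2]
step 1: y = z − H·x̄ = [11/4]
step 1: S = H·P̄·Hᵀ + R = [17/2]
step 1: K = P̄·Hᵀ·S⁻¹ = [0; -13/17]
step 1: x' = x̄ + K·y = [27, -23/17]
step 1: P' = (I − K·H)·P̄ = [273 0; 0 26/17]
step 2: x̄ = F·x = [81, -23/17]
step 2: P̄ = F·P·Fᵀ + Q = [2460 0; 0 111/17]
step 2: y = z − H·x̄ = [11/17]
step 2: S = H·P̄·Hᵀ + R = [145/17]
step 2: K = P̄·Hᵀ·S⁻¹ = [0; -111/145]
step 2: x' = x̄ + K·y = [81, -268/145]
step 2: P' = (I − K·H)·P̄ = [2460 0; 0 222/145]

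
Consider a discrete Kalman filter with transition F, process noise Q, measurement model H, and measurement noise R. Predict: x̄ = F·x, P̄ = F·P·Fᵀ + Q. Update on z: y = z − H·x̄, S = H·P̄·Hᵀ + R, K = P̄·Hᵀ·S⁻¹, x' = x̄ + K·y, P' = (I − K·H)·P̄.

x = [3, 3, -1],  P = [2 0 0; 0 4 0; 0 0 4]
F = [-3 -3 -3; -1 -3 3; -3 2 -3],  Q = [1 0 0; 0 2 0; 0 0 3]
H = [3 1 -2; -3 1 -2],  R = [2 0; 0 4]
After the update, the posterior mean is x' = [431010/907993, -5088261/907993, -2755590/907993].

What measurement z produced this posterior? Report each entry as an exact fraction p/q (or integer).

x̄ = F·x = [-15, -15, 0]
P̄ = F·P·Fᵀ + Q = [91 6 30; 6 76 -54; 30 -54 73]
S = H·P̄·Hᵀ + R = [1081 -235; -235 1731]
K = P̄·Hᵀ·S⁻¹ = [151122/907993 -3213/19319; 194336/907993 2414/19319; -129280/907993 -3610/19319]
x' − x̄ = [14050905/907993, 8531634/907993, -2755590/907993] = K·y
y = (KᵀK)⁻¹·Kᵀ·(x' − x̄) = [62, -31]
z = y + H·x̄ = [62, -31] + [-60, 30] = [2, -1]

z = [2, -1]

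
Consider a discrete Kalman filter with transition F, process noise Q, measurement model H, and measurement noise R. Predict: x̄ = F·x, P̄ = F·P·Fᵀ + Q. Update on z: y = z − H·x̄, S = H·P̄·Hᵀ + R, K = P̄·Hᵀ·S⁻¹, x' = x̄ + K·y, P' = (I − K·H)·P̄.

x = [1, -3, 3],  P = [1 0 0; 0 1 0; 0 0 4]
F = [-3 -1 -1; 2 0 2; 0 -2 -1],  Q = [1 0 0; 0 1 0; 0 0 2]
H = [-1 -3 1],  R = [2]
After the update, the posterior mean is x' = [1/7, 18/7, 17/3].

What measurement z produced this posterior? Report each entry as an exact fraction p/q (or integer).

x̄ = F·x = [-3, 8, 3]
P̄ = F·P·Fᵀ + Q = [15 -14 6; -14 21 -8; 6 -8 10]
S = H·P̄·Hᵀ + R = [168]
K = P̄·Hᵀ·S⁻¹ = [11/56; -19/56; 1/6]
x' − x̄ = [22/7, -38/7, 8/3] = K·y
y = (KᵀK)⁻¹·Kᵀ·(x' − x̄) = [16]
z = y + H·x̄ = [16] + [-18] = [-2]

z = [-2]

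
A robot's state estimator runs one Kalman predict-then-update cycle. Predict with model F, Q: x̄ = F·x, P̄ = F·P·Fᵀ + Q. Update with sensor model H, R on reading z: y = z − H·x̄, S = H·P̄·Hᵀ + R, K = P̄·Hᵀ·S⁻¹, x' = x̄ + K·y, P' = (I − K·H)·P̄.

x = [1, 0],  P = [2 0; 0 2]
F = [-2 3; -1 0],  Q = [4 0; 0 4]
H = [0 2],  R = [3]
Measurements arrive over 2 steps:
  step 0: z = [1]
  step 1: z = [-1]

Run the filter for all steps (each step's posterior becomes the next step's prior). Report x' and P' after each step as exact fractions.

step 0: x' = [-10/9, 1/3], P' = [746/27 4/9; 4/9 2/3]
step 1: x' = [145/269, -1618/3497], P' = [6826/269 336/269; 336/269 2562/3497]

step 0: x̄ = F·x = [-2, -1]
step 0: P̄ = F·P·Fᵀ + Q = [30 4; 4 6]
step 0: y = z − H·x̄ = [3]
step 0: S = H·P̄·Hᵀ + R = [27]
step 0: K = P̄·Hᵀ·S⁻¹ = [8/27; 4/9]
step 0: x' = x̄ + K·y = [-10/9, 1/3]
step 0: P' = (I − K·H)·P̄ = [746/27 4/9; 4/9 2/3]
step 1: x̄ = F·x = [29/9, 10/9]
step 1: P̄ = F·P·Fᵀ + Q = [3110/27 1456/27; 1456/27 854/27]
step 1: y = z − H·x̄ = [-29/9]
step 1: S = H·P̄·Hᵀ + R = [3497/27]
step 1: K = P̄·Hᵀ·S⁻¹ = [224/269; 1708/3497]
step 1: x' = x̄ + K·y = [145/269, -1618/3497]
step 1: P' = (I − K·H)·P̄ = [6826/269 336/269; 336/269 2562/3497]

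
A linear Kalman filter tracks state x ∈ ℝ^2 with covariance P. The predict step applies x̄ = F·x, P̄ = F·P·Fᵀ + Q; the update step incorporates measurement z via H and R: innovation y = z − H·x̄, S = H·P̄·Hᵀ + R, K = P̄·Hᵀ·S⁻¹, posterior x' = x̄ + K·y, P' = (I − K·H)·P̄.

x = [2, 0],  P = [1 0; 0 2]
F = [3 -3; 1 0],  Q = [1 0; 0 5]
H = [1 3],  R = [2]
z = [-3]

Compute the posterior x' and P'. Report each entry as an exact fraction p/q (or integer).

x̄ = F·x = [6, 2]
P̄ = F·P·Fᵀ + Q = [28 3; 3 6]
y = z − H·x̄ = [-15]
S = H·P̄·Hᵀ + R = [102]
K = P̄·Hᵀ·S⁻¹ = [37/102; 7/34]
x' = x̄ + K·y = [19/34, -37/34]
P' = (I − K·H)·P̄ = [1487/102 -157/34; -157/34 57/34]

x' = [19/34, -37/34]
P' = [1487/102 -157/34; -157/34 57/34]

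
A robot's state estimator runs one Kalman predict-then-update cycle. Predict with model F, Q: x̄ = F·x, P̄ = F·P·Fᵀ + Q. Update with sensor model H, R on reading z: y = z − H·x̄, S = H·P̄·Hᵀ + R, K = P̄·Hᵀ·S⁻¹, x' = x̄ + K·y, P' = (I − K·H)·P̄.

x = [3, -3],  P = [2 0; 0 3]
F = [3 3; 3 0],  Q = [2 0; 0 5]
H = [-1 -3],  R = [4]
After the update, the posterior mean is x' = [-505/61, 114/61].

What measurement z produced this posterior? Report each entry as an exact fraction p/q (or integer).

z = [3]

x̄ = F·x = [0, 9]
P̄ = F·P·Fᵀ + Q = [47 18; 18 23]
S = H·P̄·Hᵀ + R = [366]
K = P̄·Hᵀ·S⁻¹ = [-101/366; -29/122]
x' − x̄ = [-505/61, -435/61] = K·y
y = (KᵀK)⁻¹·Kᵀ·(x' − x̄) = [30]
z = y + H·x̄ = [30] + [-27] = [3]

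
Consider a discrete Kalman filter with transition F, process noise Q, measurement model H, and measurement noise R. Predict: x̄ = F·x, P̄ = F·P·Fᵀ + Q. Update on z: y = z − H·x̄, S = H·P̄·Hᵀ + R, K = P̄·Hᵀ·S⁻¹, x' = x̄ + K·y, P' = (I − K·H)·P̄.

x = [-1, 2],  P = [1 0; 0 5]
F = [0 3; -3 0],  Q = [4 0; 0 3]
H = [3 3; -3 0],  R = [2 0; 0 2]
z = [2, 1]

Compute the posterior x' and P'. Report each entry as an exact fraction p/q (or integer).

x̄ = F·x = [6, 3]
P̄ = F·P·Fᵀ + Q = [49 0; 0 12]
y = z − H·x̄ = [-25, 19]
S = H·P̄·Hᵀ + R = [551 -441; -441 443]
K = P̄·Hᵀ·S⁻¹ = [147/24806 -8085/24806; 3987/12403 3969/12403]
x' = x̄ + K·y = [-4227/12403, 12945/12403]
P' = (I − K·H)·P̄ = [2695/12403 -2646/12403; -2646/12403 5304/12403]

x' = [-4227/12403, 12945/12403]
P' = [2695/12403 -2646/12403; -2646/12403 5304/12403]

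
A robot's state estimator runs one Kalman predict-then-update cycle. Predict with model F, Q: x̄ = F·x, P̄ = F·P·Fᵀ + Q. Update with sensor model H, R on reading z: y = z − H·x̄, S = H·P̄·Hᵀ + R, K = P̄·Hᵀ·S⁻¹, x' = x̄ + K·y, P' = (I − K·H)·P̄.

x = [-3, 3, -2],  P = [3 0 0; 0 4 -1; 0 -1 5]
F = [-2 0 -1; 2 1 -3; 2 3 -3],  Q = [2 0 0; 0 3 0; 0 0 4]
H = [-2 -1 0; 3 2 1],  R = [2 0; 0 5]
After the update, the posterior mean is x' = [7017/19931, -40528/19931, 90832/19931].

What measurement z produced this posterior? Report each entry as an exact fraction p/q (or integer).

z = [2, 2]

x̄ = F·x = [8, 3, 9]
P̄ = F·P·Fᵀ + Q = [19 4 6; 4 70 81; 6 81 115]
S = H·P̄·Hᵀ + R = [164 -375; -375 979]
K = P̄·Hᵀ·S⁻¹ = [-14493/19931 -4106/19931; 11013/19931 8962/19931; 19578/19931 13505/19931]
x' − x̄ = [-152431/19931, -100321/19931, -88547/19931] = K·y
y = (KᵀK)⁻¹·Kᵀ·(x' − x̄) = [21, -37]
z = y + H·x̄ = [21, -37] + [-19, 39] = [2, 2]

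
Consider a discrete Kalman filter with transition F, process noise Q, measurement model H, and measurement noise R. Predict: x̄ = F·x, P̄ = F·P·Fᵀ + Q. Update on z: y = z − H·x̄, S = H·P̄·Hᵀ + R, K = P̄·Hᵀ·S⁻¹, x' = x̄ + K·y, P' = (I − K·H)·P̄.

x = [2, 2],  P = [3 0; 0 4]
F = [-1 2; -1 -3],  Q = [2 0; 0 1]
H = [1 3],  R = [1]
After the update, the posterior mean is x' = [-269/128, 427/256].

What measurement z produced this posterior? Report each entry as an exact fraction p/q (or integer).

z = [3]

x̄ = F·x = [2, -8]
P̄ = F·P·Fᵀ + Q = [21 -21; -21 40]
S = H·P̄·Hᵀ + R = [256]
K = P̄·Hᵀ·S⁻¹ = [-21/128; 99/256]
x' − x̄ = [-525/128, 2475/256] = K·y
y = (KᵀK)⁻¹·Kᵀ·(x' − x̄) = [25]
z = y + H·x̄ = [25] + [-22] = [3]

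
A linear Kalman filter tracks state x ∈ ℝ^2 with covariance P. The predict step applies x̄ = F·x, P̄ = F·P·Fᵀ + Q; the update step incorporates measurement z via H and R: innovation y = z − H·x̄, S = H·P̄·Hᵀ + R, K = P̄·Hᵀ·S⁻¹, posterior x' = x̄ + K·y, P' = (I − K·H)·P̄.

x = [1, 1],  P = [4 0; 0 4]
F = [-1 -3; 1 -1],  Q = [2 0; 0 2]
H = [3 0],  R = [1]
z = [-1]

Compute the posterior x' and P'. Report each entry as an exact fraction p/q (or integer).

x' = [-130/379, 264/379]
P' = [42/379 8/379; 8/379 3214/379]

x̄ = F·x = [-4, 0]
P̄ = F·P·Fᵀ + Q = [42 8; 8 10]
y = z − H·x̄ = [11]
S = H·P̄·Hᵀ + R = [379]
K = P̄·Hᵀ·S⁻¹ = [126/379; 24/379]
x' = x̄ + K·y = [-130/379, 264/379]
P' = (I − K·H)·P̄ = [42/379 8/379; 8/379 3214/379]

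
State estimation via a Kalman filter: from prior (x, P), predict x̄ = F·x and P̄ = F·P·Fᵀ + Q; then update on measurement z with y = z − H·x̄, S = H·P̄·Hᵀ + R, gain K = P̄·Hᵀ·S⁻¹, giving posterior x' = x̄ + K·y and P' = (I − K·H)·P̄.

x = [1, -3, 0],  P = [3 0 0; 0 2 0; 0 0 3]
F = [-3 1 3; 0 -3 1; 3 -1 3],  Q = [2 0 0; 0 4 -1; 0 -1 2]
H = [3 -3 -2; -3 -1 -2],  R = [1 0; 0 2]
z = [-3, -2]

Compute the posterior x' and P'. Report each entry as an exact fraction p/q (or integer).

x̄ = F·x = [-6, 9, 6]
P̄ = F·P·Fᵀ + Q = [58 3 -2; 3 25 14; -2 14 58]
y = z − H·x̄ = [54, 1]
S = H·P̄·Hᵀ + R = [1118 -85; -85 831]
K = P̄·Hᵀ·S⁻¹ = [125734/921833 -179049/921833; -83384/921833 -77306/921833; -146824/921833 -152572/921833]
x' = x̄ + K·y = [1079589/921833, 3716455/921833, -2550070/921833]
P' = (I − K·H)·P̄ = [1241791/921833 3483457/921833 -3425366/921833; 3483457/921833 10414757/921833 -10355258/921833; -3425366/921833 -10355258/921833 10468250/921833]

x' = [1079589/921833, 3716455/921833, -2550070/921833]
P' = [1241791/921833 3483457/921833 -3425366/921833; 3483457/921833 10414757/921833 -10355258/921833; -3425366/921833 -10355258/921833 10468250/921833]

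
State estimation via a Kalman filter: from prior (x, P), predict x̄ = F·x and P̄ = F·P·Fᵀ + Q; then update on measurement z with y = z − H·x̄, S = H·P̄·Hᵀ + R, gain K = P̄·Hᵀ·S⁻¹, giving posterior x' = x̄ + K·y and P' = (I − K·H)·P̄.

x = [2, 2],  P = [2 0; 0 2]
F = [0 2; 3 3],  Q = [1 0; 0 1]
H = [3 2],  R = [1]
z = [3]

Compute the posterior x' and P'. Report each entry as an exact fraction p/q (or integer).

x̄ = F·x = [4, 12]
P̄ = F·P·Fᵀ + Q = [9 12; 12 37]
y = z − H·x̄ = [-33]
S = H·P̄·Hᵀ + R = [374]
K = P̄·Hᵀ·S⁻¹ = [3/22; 5/17]
x' = x̄ + K·y = [-1/2, 39/17]
P' = (I − K·H)·P̄ = [45/22 -3; -3 79/17]

x' = [-1/2, 39/17]
P' = [45/22 -3; -3 79/17]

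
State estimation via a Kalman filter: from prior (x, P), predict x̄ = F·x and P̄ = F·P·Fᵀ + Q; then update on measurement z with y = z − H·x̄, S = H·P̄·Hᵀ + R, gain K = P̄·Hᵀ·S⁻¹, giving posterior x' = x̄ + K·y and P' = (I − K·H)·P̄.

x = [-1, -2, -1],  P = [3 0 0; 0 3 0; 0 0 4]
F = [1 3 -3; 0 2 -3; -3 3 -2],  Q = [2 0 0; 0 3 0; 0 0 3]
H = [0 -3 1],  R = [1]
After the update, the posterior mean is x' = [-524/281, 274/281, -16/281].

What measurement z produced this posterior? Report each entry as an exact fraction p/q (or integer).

x̄ = F·x = [-4, -1, -1]
P̄ = F·P·Fᵀ + Q = [68 54 42; 54 51 42; 42 42 73]
S = H·P̄·Hᵀ + R = [281]
K = P̄·Hᵀ·S⁻¹ = [-120/281; -111/281; -53/281]
x' − x̄ = [600/281, 555/281, 265/281] = K·y
y = (KᵀK)⁻¹·Kᵀ·(x' − x̄) = [-5]
z = y + H·x̄ = [-5] + [2] = [-3]

z = [-3]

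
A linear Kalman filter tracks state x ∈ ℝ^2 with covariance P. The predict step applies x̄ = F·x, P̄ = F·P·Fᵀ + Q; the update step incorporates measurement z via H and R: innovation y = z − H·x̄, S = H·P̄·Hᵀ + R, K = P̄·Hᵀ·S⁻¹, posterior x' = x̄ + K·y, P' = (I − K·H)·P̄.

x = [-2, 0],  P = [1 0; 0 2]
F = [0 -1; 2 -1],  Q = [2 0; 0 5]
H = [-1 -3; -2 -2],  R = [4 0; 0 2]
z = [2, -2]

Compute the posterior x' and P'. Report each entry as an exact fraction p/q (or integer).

x' = [380/197, -694/591]
P' = [232/197 -144/197; -144/197 404/591]

x̄ = F·x = [0, -4]
P̄ = F·P·Fᵀ + Q = [4 2; 2 11]
y = z − H·x̄ = [-10, -10]
S = H·P̄·Hᵀ + R = [119 90; 90 78]
K = P̄·Hᵀ·S⁻¹ = [50/197 -88/197; -65/197 28/591]
x' = x̄ + K·y = [380/197, -694/591]
P' = (I − K·H)·P̄ = [232/197 -144/197; -144/197 404/591]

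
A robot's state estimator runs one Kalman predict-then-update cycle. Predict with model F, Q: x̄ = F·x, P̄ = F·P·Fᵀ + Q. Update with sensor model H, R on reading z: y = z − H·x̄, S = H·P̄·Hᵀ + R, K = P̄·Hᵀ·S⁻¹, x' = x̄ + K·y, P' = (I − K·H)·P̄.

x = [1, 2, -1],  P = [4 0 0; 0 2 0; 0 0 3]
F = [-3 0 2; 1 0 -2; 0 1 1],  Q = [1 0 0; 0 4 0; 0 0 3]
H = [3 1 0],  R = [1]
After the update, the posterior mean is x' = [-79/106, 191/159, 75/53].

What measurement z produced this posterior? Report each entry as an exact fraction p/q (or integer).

x̄ = F·x = [-5, 3, 1]
P̄ = F·P·Fᵀ + Q = [49 -24 6; -24 20 -6; 6 -6 8]
S = H·P̄·Hᵀ + R = [318]
K = P̄·Hᵀ·S⁻¹ = [41/106; -26/159; 2/53]
x' − x̄ = [451/106, -286/159, 22/53] = K·y
y = (KᵀK)⁻¹·Kᵀ·(x' − x̄) = [11]
z = y + H·x̄ = [11] + [-12] = [-1]

z = [-1]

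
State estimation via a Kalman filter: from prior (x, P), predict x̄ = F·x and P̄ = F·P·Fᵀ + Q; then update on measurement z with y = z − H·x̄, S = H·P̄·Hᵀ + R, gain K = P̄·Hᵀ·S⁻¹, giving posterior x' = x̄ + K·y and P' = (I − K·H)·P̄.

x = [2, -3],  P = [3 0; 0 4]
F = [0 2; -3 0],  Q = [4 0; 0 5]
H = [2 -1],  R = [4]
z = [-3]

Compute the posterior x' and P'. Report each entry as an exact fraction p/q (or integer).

x' = [-144/29, -198/29]
P' = [180/29 320/29; 320/29 672/29]

x̄ = F·x = [-6, -6]
P̄ = F·P·Fᵀ + Q = [20 0; 0 32]
y = z − H·x̄ = [3]
S = H·P̄·Hᵀ + R = [116]
K = P̄·Hᵀ·S⁻¹ = [10/29; -8/29]
x' = x̄ + K·y = [-144/29, -198/29]
P' = (I − K·H)·P̄ = [180/29 320/29; 320/29 672/29]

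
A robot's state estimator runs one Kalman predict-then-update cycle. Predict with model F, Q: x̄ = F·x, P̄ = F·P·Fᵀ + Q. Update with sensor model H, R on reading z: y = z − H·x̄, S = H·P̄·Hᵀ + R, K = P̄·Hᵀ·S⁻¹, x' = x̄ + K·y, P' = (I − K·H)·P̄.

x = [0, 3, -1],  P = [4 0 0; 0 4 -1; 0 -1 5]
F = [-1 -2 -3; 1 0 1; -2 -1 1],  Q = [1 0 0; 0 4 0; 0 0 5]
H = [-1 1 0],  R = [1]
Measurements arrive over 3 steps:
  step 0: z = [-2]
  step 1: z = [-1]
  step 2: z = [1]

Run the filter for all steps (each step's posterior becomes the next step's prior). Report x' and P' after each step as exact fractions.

step 0: x̄ = F·x = [-3, -1, -4]
step 0: P̄ = F·P·Fᵀ + Q = [54 -17 0; -17 13 -2; 0 -2 32]
step 0: y = z − H·x̄ = [-4]
step 0: S = H·P̄·Hᵀ + R = [102]
step 0: K = P̄·Hᵀ·S⁻¹ = [-71/102; 5/17; -1/51]
step 0: x' = x̄ + K·y = [-11/51, -37/17, -200/51]
step 0: P' = (I − K·H)·P̄ = [467/102 66/17 -71/51; 66/17 71/17 -24/17; -71/51 -24/17 1630/51]
step 1: x̄ = F·x = [49/3, -211/51, -67/51]
step 1: P̄ = F·P·Fᵀ + Q = [1801/6 -599/6 -202/3; -599/6 3851/102 1108/51; -202/3 1108/51 4252/51]
step 1: y = z − H·x̄ = [331/17]
step 1: S = H·P̄·Hᵀ + R = [9156/17]
step 1: K = P̄·Hᵀ·S⁻¹ = [-1700/2289; 2339/9156; 757/4578]
step 1: x' = x̄ + K·y = [1429/763, 7661/9156, 8725/4578]
step 1: P' = (I − K·H)·P̄ = [4721/1526 10763/4578 -2726/2289; 10763/4578 7955/3052 -1565/1526; -2726/2289 -1565/1526 52377/763]
step 2: x̄ = F·x = [-21205/2289, 17299/4578, -1167/436]
step 2: P̄ = F·P·Fᵀ + Q = [2848829/4578 -315759/1526 -124105/654; -315759/1526 335833/4578 20380/327; -124105/654 20380/327 45713/436]
step 2: y = z − H·x̄ = [-18377/1526]
step 2: S = H·P̄·Hᵀ + R = [847299/763]
step 2: K = P̄·Hᵀ·S⁻¹ = [-1898053/2541897; 641555/2541897; 384685/1694598]
step 2: x' = x̄ + K·y = [-1380643/5083794, 1879141/2541897, -4584188/847299]
step 2: P' = (I − K·H)·P̄ = [47469865/15251382 36081547/15251382 -3883210/2541897; 36081547/15251382 39930877/15251382 -6612365/5083794; -3883210/2541897 -6612365/5083794 40349117/847299]

step 0: x' = [-11/51, -37/17, -200/51], P' = [467/102 66/17 -71/51; 66/17 71/17 -24/17; -71/51 -24/17 1630/51]
step 1: x' = [1429/763, 7661/9156, 8725/4578], P' = [4721/1526 10763/4578 -2726/2289; 10763/4578 7955/3052 -1565/1526; -2726/2289 -1565/1526 52377/763]
step 2: x' = [-1380643/5083794, 1879141/2541897, -4584188/847299], P' = [47469865/15251382 36081547/15251382 -3883210/2541897; 36081547/15251382 39930877/15251382 -6612365/5083794; -3883210/2541897 -6612365/5083794 40349117/847299]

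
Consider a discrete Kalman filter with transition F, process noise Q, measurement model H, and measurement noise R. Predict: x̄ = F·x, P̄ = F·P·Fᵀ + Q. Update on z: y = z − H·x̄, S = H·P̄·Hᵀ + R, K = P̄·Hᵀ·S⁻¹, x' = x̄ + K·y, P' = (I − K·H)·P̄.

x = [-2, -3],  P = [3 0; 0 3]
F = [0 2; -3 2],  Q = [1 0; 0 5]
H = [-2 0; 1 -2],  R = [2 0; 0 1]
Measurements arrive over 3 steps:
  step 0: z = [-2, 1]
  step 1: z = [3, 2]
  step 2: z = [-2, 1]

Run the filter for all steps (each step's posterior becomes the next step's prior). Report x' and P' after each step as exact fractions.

step 0: x̄ = F·x = [-6, 0]
step 0: P̄ = F·P·Fᵀ + Q = [13 12; 12 44]
step 0: y = z − H·x̄ = [-14, 7]
step 0: S = H·P̄·Hᵀ + R = [54 22; 22 142]
step 0: K = P̄·Hᵀ·S⁻¹ = [-1725/3592 -11/3592; -217/898 -447/898]
step 0: x' = x̄ + K·y = [2521/3592, -91/898]
step 0: P' = (I − K·H)·P̄ = [1725/3592 217/898; 217/898 166/449]
step 1: x̄ = F·x = [-91/449, -8291/3592]
step 1: P̄ = F·P·Fᵀ + Q = [1113/449 13/449; 13/449 28381/3592]
step 1: y = z − H·x̄ = [1165/449, -4335/1796]
step 1: S = H·P̄·Hᵀ + R = [5350/449 -2174/449; -2174/449 31401/898]
step 1: K = P̄·Hᵀ·S⁻¹ = [-72575/176551 2174/176551; -70401/353102 -169027/353102]
step 1: x' = x̄ + K·y = [-458673/353102, -589711/353102]
step 1: P' = (I − K·H)·P̄ = [72575/176551 70401/353102; 70401/353102 59857/176551]
step 2: x̄ = F·x = [-589711/176551, 196597/353102]
step 2: P̄ = F·P·Fᵀ + Q = [415979/176551 28225/176551; 28225/176551 1352952/176551]
step 2: y = z − H·x̄ = [-1532524/176551, 962859/176551]
step 2: S = H·P̄·Hᵀ + R = [2017018/176551 -719058/176551; -719058/176551 5891438/176551]
step 2: K = P̄·Hᵀ·S⁻¹ = [-13148911/32189260 9717/869980; -6394691/32189260 -416503/869980]
step 2: x' = x̄ + K·y = [1716033/6437852, -2122981/6437852]
step 2: P' = (I − K·H)·P̄ = [13148911/32189260 6394691/32189260; 6394691/32189260 10902651/32189260]

step 0: x' = [2521/3592, -91/898], P' = [1725/3592 217/898; 217/898 166/449]
step 1: x' = [-458673/353102, -589711/353102], P' = [72575/176551 70401/353102; 70401/353102 59857/176551]
step 2: x' = [1716033/6437852, -2122981/6437852], P' = [13148911/32189260 6394691/32189260; 6394691/32189260 10902651/32189260]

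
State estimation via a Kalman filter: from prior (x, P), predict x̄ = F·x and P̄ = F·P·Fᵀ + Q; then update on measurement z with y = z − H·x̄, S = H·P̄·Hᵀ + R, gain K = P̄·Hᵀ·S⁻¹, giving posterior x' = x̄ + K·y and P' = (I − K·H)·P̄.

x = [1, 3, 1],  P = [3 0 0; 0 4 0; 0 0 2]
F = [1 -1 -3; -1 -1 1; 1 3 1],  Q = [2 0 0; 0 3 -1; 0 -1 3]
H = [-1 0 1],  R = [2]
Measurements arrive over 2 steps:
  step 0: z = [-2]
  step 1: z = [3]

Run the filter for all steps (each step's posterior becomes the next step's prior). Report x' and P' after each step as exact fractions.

step 0: x̄ = F·x = [-5, -3, 11]
step 0: P̄ = F·P·Fᵀ + Q = [27 -5 -15; -5 12 -14; -15 -14 44]
step 0: y = z − H·x̄ = [-18]
step 0: S = H·P̄·Hᵀ + R = [103]
step 0: K = P̄·Hᵀ·S⁻¹ = [-42/103; -9/103; 59/103]
step 0: x' = x̄ + K·y = [241/103, -147/103, 71/103]
step 0: P' = (I − K·H)·P̄ = [1017/103 -893/103 933/103; -893/103 1155/103 -911/103; 933/103 -911/103 1051/103]
step 1: x̄ = F·x = [175/103, -23/103, -129/103]
step 1: P̄ = F·P·Fᵀ + Q = [2559/103 -1105/103 -143/103; -1105/103 1702/103 -1784/103; -143/103 -1784/103 3814/103]
step 1: y = z − H·x̄ = [613/103]
step 1: S = H·P̄·Hᵀ + R = [6865/103]
step 1: K = P̄·Hᵀ·S⁻¹ = [-2702/6865; -679/6865; 3957/6865]
step 1: x' = x̄ + K·y = [-4417/6865, -5574/6865, 14952/6865]
step 1: P' = (I − K·H)·P̄ = [99677/6865 -91461/6865 94273/6865; -91461/6865 108963/6865 -92819/6865; 94273/6865 -92819/6865 102187/6865]

step 0: x' = [241/103, -147/103, 71/103], P' = [1017/103 -893/103 933/103; -893/103 1155/103 -911/103; 933/103 -911/103 1051/103]
step 1: x' = [-4417/6865, -5574/6865, 14952/6865], P' = [99677/6865 -91461/6865 94273/6865; -91461/6865 108963/6865 -92819/6865; 94273/6865 -92819/6865 102187/6865]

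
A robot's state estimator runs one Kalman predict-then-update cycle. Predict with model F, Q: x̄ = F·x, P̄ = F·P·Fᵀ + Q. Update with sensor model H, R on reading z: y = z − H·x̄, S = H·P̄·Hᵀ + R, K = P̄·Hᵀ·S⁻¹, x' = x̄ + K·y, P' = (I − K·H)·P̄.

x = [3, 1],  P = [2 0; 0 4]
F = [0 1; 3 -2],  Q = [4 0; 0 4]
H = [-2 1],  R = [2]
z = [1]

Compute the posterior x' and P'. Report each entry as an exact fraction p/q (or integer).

x' = [25/13, 64/13]
P' = [32/13 58/13; 58/13 259/26]

x̄ = F·x = [1, 7]
P̄ = F·P·Fᵀ + Q = [8 -8; -8 38]
y = z − H·x̄ = [-4]
S = H·P̄·Hᵀ + R = [104]
K = P̄·Hᵀ·S⁻¹ = [-3/13; 27/52]
x' = x̄ + K·y = [25/13, 64/13]
P' = (I − K·H)·P̄ = [32/13 58/13; 58/13 259/26]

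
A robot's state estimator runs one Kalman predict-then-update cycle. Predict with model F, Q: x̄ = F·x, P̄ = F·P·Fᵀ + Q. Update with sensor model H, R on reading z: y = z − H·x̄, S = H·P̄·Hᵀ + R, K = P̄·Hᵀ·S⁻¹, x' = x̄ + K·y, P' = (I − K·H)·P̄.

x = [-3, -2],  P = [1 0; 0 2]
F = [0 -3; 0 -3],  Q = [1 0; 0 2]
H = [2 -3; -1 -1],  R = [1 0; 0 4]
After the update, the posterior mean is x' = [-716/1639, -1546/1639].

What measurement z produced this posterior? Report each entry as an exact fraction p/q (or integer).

x̄ = F·x = [6, 6]
P̄ = F·P·Fᵀ + Q = [19 18; 18 20]
S = H·P̄·Hᵀ + R = [41 40; 40 79]
K = P̄·Hᵀ·S⁻¹ = [216/1639 -877/1639; -376/1639 -598/1639]
x' − x̄ = [-10550/1639, -11380/1639] = K·y
y = (KᵀK)⁻¹·Kᵀ·(x' − x̄) = [8, 14]
z = y + H·x̄ = [8, 14] + [-6, -12] = [2, 2]

z = [2, 2]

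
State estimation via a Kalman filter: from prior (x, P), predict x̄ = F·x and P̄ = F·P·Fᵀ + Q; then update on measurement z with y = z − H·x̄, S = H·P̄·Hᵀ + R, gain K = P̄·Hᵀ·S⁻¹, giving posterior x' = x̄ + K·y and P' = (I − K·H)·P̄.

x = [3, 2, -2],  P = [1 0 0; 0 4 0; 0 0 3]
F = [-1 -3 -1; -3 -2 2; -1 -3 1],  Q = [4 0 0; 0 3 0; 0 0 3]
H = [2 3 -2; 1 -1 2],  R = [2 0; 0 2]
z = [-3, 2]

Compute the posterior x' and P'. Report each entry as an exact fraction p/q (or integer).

x̄ = F·x = [-7, -17, -11]
P̄ = F·P·Fᵀ + Q = [44 21 34; 21 40 33; 34 33 43]
y = z − H·x̄ = [40, 14]
S = H·P̄·Hᵀ + R = [294 149; 149 220]
K = P̄·Hᵀ·S⁻¹ = [4701/42479 14387/42479; 14117/42479 -486/42479; 4857/42479 13509/42479]
x' = x̄ + K·y = [92105/42479, -164267/42479, -83863/42479]
P' = (I − K·H)·P̄ = [169676/42479 -235426/42479 -188164/42479; -235426/42479 366770/42479 300612/42479; -188164/42479 300612/42479 257897/42479]

x' = [92105/42479, -164267/42479, -83863/42479]
P' = [169676/42479 -235426/42479 -188164/42479; -235426/42479 366770/42479 300612/42479; -188164/42479 300612/42479 257897/42479]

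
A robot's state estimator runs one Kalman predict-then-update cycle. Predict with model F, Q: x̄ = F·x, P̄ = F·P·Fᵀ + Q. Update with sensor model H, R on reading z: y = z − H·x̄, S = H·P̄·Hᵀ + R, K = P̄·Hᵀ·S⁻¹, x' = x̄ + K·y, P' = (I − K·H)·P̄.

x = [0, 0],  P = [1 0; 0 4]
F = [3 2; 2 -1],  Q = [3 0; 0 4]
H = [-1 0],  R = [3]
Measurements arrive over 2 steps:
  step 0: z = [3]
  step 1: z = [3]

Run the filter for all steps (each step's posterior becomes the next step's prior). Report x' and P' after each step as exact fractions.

step 0: x' = [-84/31, 6/31], P' = [84/31 -6/31; -6/31 368/31]
step 1: x' = [-7467/2342, -7137/1171], P' = [6747/2342 -357/1171; -357/1171 31270/1171]

step 0: x̄ = F·x = [0, 0]
step 0: P̄ = F·P·Fᵀ + Q = [28 -2; -2 12]
step 0: y = z − H·x̄ = [3]
step 0: S = H·P̄·Hᵀ + R = [31]
step 0: K = P̄·Hᵀ·S⁻¹ = [-28/31; 2/31]
step 0: x' = x̄ + K·y = [-84/31, 6/31]
step 0: P' = (I − K·H)·P̄ = [84/31 -6/31; -6/31 368/31]
step 1: x̄ = F·x = [-240/31, -174/31]
step 1: P̄ = F·P·Fᵀ + Q = [2249/31 -238/31; -238/31 852/31]
step 1: y = z − H·x̄ = [-147/31]
step 1: S = H·P̄·Hᵀ + R = [2342/31]
step 1: K = P̄·Hᵀ·S⁻¹ = [-2249/2342; 119/1171]
step 1: x' = x̄ + K·y = [-7467/2342, -7137/1171]
step 1: P' = (I − K·H)·P̄ = [6747/2342 -357/1171; -357/1171 31270/1171]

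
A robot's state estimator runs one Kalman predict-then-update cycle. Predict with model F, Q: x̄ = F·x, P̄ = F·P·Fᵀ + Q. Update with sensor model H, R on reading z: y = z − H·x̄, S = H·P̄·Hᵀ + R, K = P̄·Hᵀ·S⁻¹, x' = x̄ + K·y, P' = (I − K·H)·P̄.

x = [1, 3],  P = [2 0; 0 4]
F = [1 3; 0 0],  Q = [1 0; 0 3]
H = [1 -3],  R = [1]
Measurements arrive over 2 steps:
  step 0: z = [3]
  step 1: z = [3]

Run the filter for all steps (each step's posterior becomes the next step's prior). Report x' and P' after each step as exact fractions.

step 0: x' = [397/67, 63/67], P' = [1092/67 351/67; 351/67 120/67]
step 1: x' = [29443/6221, 3465/6221], P' = [121660/6221 39105/6221; 39105/6221 13236/6221]

step 0: x̄ = F·x = [10, 0]
step 0: P̄ = F·P·Fᵀ + Q = [39 0; 0 3]
step 0: y = z − H·x̄ = [-7]
step 0: S = H·P̄·Hᵀ + R = [67]
step 0: K = P̄·Hᵀ·S⁻¹ = [39/67; -9/67]
step 0: x' = x̄ + K·y = [397/67, 63/67]
step 0: P' = (I − K·H)·P̄ = [1092/67 351/67; 351/67 120/67]
step 1: x̄ = F·x = [586/67, 0]
step 1: P̄ = F·P·Fᵀ + Q = [4345/67 0; 0 3]
step 1: y = z − H·x̄ = [-385/67]
step 1: S = H·P̄·Hᵀ + R = [6221/67]
step 1: K = P̄·Hᵀ·S⁻¹ = [4345/6221; -603/6221]
step 1: x' = x̄ + K·y = [29443/6221, 3465/6221]
step 1: P' = (I − K·H)·P̄ = [121660/6221 39105/6221; 39105/6221 13236/6221]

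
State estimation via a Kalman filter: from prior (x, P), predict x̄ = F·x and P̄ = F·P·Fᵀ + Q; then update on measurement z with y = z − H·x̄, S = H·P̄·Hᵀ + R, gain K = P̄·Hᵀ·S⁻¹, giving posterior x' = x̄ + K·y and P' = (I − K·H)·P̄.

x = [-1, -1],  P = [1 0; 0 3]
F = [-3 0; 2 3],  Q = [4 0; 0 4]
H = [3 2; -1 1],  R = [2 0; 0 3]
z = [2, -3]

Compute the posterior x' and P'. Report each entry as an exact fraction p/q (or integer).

x̄ = F·x = [3, -5]
P̄ = F·P·Fᵀ + Q = [13 -6; -6 35]
y = z − H·x̄ = [3, 5]
S = H·P̄·Hᵀ + R = [187 25; 25 63]
K = P̄·Hᵀ·S⁻¹ = [544/2789 -1057/2789; 2251/11156 6367/11156]
x' = x̄ + K·y = [4714/2789, -4298/2789]
P' = (I − K·H)·P̄ = [1486/2789 -1685/2789; -1685/2789 12361/11156]

x' = [4714/2789, -4298/2789]
P' = [1486/2789 -1685/2789; -1685/2789 12361/11156]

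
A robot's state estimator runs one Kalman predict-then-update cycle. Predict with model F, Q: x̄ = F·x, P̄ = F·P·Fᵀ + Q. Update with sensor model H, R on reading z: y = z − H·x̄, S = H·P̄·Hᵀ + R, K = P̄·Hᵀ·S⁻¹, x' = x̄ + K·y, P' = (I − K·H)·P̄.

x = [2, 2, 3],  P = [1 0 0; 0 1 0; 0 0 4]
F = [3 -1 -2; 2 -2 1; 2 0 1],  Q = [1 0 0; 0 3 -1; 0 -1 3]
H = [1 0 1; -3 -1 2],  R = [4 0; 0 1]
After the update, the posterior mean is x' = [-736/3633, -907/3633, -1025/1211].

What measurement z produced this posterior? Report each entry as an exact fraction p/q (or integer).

x̄ = F·x = [-2, 3, 7]
P̄ = F·P·Fᵀ + Q = [27 0 -2; 0 15 7; -2 7 11]
S = H·P̄·Hᵀ + R = [38 -64; -64 299]
K = P̄·Hᵀ·S⁻¹ = [2035/7266 -815/3633; 2029/7266 205/3633; 1345/2422 229/1211]
x' − x̄ = [6530/3633, -11806/3633, -9502/1211] = K·y
y = (KᵀK)⁻¹·Kᵀ·(x' − x̄) = [-8, -18]
z = y + H·x̄ = [-8, -18] + [5, 17] = [-3, -1]

z = [-3, -1]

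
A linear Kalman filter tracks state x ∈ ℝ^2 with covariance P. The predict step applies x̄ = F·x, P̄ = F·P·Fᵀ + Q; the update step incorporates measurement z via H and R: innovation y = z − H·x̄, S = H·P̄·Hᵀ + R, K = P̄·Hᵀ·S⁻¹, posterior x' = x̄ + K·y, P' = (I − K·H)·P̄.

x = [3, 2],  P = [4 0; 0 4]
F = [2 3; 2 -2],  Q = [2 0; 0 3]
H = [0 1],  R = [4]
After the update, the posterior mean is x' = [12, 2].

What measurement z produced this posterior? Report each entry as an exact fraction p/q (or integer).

x̄ = F·x = [12, 2]
P̄ = F·P·Fᵀ + Q = [54 -8; -8 35]
S = H·P̄·Hᵀ + R = [39]
K = P̄·Hᵀ·S⁻¹ = [-8/39; 35/39]
x' − x̄ = [0, 0] = K·y
y = (KᵀK)⁻¹·Kᵀ·(x' − x̄) = [0]
z = y + H·x̄ = [0] + [2] = [2]

z = [2]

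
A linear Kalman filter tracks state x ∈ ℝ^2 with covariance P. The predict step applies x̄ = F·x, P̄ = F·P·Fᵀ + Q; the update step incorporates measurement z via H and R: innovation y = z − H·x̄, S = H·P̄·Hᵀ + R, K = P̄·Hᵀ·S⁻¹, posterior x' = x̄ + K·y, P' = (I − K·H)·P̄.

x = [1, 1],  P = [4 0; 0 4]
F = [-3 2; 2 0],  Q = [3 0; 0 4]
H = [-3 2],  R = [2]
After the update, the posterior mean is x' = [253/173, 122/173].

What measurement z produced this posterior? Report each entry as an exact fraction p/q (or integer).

x̄ = F·x = [-1, 2]
P̄ = F·P·Fᵀ + Q = [55 -24; -24 20]
S = H·P̄·Hᵀ + R = [865]
K = P̄·Hᵀ·S⁻¹ = [-213/865; 112/865]
x' − x̄ = [426/173, -224/173] = K·y
y = (KᵀK)⁻¹·Kᵀ·(x' − x̄) = [-10]
z = y + H·x̄ = [-10] + [7] = [-3]

z = [-3]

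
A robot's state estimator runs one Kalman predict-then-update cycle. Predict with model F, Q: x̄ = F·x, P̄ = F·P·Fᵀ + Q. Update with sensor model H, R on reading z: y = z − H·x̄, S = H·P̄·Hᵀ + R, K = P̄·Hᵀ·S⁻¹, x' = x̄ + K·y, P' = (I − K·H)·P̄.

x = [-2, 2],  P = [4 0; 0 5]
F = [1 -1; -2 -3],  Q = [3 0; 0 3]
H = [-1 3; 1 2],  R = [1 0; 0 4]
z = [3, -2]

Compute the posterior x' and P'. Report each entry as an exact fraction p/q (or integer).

x' = [-52740/20459, 3137/20459]
P' = [28808/20459 7218/20459; 7218/20459 3851/20459]

x̄ = F·x = [-4, -2]
P̄ = F·P·Fᵀ + Q = [12 7; 7 64]
y = z − H·x̄ = [5, 6]
S = H·P̄·Hᵀ + R = [547 379; 379 300]
K = P̄·Hᵀ·S⁻¹ = [-7154/20459 10811/20459; 4335/20459 3730/20459]
x' = x̄ + K·y = [-52740/20459, 3137/20459]
P' = (I − K·H)·P̄ = [28808/20459 7218/20459; 7218/20459 3851/20459]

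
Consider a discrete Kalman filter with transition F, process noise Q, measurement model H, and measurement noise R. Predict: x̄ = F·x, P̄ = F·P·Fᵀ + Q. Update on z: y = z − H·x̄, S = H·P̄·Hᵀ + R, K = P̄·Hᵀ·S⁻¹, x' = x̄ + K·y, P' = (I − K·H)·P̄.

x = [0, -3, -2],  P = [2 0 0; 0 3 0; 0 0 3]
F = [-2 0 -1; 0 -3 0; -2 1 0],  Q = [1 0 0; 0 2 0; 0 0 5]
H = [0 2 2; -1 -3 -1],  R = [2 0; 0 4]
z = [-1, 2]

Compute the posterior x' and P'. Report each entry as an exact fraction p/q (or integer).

x̄ = F·x = [2, 9, -3]
P̄ = F·P·Fᵀ + Q = [12 0 8; 0 29 -9; 8 -9 16]
y = z − H·x̄ = [-13, 28]
S = H·P̄·Hᵀ + R = [110 -150; -150 255]
K = P̄·Hᵀ·S⁻¹ = [36/185 4/111; -10/37 -86/185; 134/185 81/185]
x' = x̄ + K·y = [266/555, -93/185, -29/185]
P' = (I − K·H)·P̄ = [5332/555 -184/37 956/185; -184/37 657/185 -707/185; 956/185 -707/185 841/185]

x' = [266/555, -93/185, -29/185]
P' = [5332/555 -184/37 956/185; -184/37 657/185 -707/185; 956/185 -707/185 841/185]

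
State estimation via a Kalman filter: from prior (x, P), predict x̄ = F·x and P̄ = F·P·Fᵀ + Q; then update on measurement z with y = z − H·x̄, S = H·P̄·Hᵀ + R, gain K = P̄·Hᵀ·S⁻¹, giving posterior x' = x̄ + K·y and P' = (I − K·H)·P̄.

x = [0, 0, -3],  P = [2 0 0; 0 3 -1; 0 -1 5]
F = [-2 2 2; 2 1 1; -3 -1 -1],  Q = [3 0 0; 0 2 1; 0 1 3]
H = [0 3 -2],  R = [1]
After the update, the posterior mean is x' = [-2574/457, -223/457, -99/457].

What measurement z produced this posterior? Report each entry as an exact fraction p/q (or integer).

x̄ = F·x = [-6, -3, 3]
P̄ = F·P·Fᵀ + Q = [35 4 0; 4 16 -17; 0 -17 27]
S = H·P̄·Hᵀ + R = [457]
K = P̄·Hᵀ·S⁻¹ = [12/457; 82/457; -105/457]
x' − x̄ = [168/457, 1148/457, -1470/457] = K·y
y = (KᵀK)⁻¹·Kᵀ·(x' − x̄) = [14]
z = y + H·x̄ = [14] + [-15] = [-1]

z = [-1]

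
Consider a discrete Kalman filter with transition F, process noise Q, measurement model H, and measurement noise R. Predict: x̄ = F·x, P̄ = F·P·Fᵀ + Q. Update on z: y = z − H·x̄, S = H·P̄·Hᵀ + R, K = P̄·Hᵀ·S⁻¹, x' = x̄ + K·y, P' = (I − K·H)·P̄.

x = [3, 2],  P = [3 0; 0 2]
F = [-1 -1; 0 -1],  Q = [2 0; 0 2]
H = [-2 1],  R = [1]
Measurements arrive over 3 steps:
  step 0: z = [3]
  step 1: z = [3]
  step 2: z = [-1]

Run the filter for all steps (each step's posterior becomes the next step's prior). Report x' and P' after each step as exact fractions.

step 0: x̄ = F·x = [-5, -2]
step 0: P̄ = F·P·Fᵀ + Q = [7 2; 2 4]
step 0: y = z − H·x̄ = [-5]
step 0: S = H·P̄·Hᵀ + R = [25]
step 0: K = P̄·Hᵀ·S⁻¹ = [-12/25; 0]
step 0: x' = x̄ + K·y = [-13/5, -2]
step 0: P' = (I − K·H)·P̄ = [31/25 2; 2 4]
step 1: x̄ = F·x = [23/5, 2]
step 1: P̄ = F·P·Fᵀ + Q = [281/25 6; 6 6]
step 1: y = z − H·x̄ = [51/5]
step 1: S = H·P̄·Hᵀ + R = [699/25]
step 1: K = P̄·Hᵀ·S⁻¹ = [-412/699; -50/233]
step 1: x' = x̄ + K·y = [-329/233, -44/233]
step 1: P' = (I − K·H)·P̄ = [1067/699 574/233; 574/233 1098/233]
step 2: x̄ = F·x = [373/233, 44/233]
step 2: P̄ = F·P·Fᵀ + Q = [9203/699 1672/233; 1672/233 1564/233]
step 2: y = z − H·x̄ = [469/233]
step 2: S = H·P̄·Hᵀ + R = [22139/699]
step 2: K = P̄·Hᵀ·S⁻¹ = [-1030/1703; -5340/22139]
step 2: x' = x̄ + K·y = [653/1703, -6568/22139]
step 2: P' = (I − K·H)·P̄ = [207/131 4352/1703; 4352/1703 107812/22139]

step 0: x' = [-13/5, -2], P' = [31/25 2; 2 4]
step 1: x' = [-329/233, -44/233], P' = [1067/699 574/233; 574/233 1098/233]
step 2: x' = [653/1703, -6568/22139], P' = [207/131 4352/1703; 4352/1703 107812/22139]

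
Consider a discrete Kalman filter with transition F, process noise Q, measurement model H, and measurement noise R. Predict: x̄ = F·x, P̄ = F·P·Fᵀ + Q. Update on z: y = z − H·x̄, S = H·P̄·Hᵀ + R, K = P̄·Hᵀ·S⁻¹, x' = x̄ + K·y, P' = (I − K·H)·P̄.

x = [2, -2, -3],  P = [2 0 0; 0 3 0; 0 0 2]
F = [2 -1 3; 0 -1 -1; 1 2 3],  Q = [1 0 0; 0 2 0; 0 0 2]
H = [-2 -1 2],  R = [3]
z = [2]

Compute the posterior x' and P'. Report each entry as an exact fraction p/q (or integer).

x̄ = F·x = [-3, 5, -11]
P̄ = F·P·Fᵀ + Q = [30 -3 16; -3 7 -12; 16 -12 34]
y = z − H·x̄ = [23]
S = H·P̄·Hᵀ + R = [174]
K = P̄·Hᵀ·S⁻¹ = [-25/174; -25/174; 8/29]
x' = x̄ + K·y = [-1097/174, 295/174, -135/29]
P' = (I − K·H)·P̄ = [4595/174 -1147/174 664/29; -1147/174 593/174 -148/29; 664/29 -148/29 602/29]

x' = [-1097/174, 295/174, -135/29]
P' = [4595/174 -1147/174 664/29; -1147/174 593/174 -148/29; 664/29 -148/29 602/29]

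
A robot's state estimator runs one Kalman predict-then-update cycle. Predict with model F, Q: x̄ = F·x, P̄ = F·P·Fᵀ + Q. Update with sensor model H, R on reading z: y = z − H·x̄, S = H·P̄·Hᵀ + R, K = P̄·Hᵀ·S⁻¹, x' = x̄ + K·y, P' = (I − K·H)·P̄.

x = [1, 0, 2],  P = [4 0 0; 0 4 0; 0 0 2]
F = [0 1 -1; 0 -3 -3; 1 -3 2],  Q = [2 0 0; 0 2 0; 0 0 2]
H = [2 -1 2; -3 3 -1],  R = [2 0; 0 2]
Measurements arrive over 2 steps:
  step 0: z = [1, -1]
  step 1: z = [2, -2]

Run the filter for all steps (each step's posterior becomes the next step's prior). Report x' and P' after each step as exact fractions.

step 0: x' = [-12971/9791, -12033/9791, 12918/9791], P' = [41098/9791 31574/9791 -27032/9791; 31574/9791 28086/9791 -17014/9791; -27032/9791 -17014/9791 25276/9791]
step 1: x' = [-2270812/2288543, -2587819/2288543, 3463016/2288543], P' = [56257366/11442715 42210434/11442715 -38657858/11442715; 42210434/11442715 35995336/11442715 -24868892/11442715; -38657858/11442715 -24868892/11442715 34871019/11442715]

step 0: x̄ = F·x = [-2, -6, 5]
step 0: P̄ = F·P·Fᵀ + Q = [8 -6 -16; -6 56 24; -16 24 50]
step 0: y = z − H·x̄ = [-11, 16]
step 0: S = H·P̄·Hᵀ + R = [90 -74; -74 496]
step 0: K = P̄·Hᵀ·S⁻¹ = [-1721/9791 -770/9791; 517/9791 3275/9791; 6751/9791 2389/9791]
step 0: x' = x̄ + K·y = [-12971/9791, -12033/9791, 12918/9791]
step 0: P' = (I − K·H)·P̄ = [41098/9791 31574/9791 -27032/9791; 31574/9791 28086/9791 -17014/9791; -27032/9791 -17014/9791 25276/9791]
step 1: x̄ = F·x = [-24951/9791, -2655/9791, 48964/9791]
step 1: P̄ = F·P·Fᵀ + Q = [106972/9791 -8430/9791 -161274/9791; -8430/9791 193588/9791 36450/9791; -161274/9791 36450/9791 321154/9791]
step 1: y = z − H·x̄ = [-31099/9791, -37506/9791]
step 1: S = H·P̄·Hᵀ + R = [523402/9791 -395432/9791; -395432/9791 2011172/9791]
step 1: K = P̄·Hᵀ·S⁻¹ = [-3505709/11442715 -1741469/11442715; -656126/11442715 3111799/11442715; 8647607/11442715 6495879/22885430]
step 1: x' = x̄ + K·y = [-2270812/2288543, -2587819/2288543, 3463016/2288543]
step 1: P' = (I − K·H)·P̄ = [56257366/11442715 42210434/11442715 -38657858/11442715; 42210434/11442715 35995336/11442715 -24868892/11442715; -38657858/11442715 -24868892/11442715 34871019/11442715]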